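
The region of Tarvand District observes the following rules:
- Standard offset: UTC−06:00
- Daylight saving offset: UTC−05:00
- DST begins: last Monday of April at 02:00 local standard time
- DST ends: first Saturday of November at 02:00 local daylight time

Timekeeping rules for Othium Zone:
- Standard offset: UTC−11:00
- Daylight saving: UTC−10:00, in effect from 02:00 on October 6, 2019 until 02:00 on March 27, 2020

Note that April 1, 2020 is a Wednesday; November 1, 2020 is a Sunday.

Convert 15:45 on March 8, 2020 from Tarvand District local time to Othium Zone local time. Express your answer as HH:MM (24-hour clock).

11:45

1 April 2020 is a Wednesday, so Mondays fall on 6, 13, 20, 27; the last is April 27.
1 November 2020 is a Sunday, so the first Saturday is November 7.
March 8, 2020 does not fall between 27 April and 7 November, so daylight saving is not in effect and Tarvand District is at UTC−06:00.
15:45 Tarvand District + 6h = 21:45 UTC.
At the standard offset (UTC−11:00), 21:45 UTC − 11h = 10:45 Othium Zone standard time.
The standard-time date in Othium Zone, March 8, 2020, lies within the daylight-saving period (6 October 2019 – 27 March 2020), so Othium Zone is on daylight time, UTC−10:00.
21:45 UTC − 10h = 11:45 Othium Zone.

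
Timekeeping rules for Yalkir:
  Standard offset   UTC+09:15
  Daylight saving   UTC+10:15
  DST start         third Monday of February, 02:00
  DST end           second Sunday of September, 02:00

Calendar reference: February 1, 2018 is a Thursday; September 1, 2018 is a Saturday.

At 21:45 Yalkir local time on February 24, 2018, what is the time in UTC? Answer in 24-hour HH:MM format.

11:30

1 February 2018 is a Thursday, so the first Monday is February 5 and the third is February 19.
1 September 2018 is a Saturday, so the first Sunday is September 2 and the second is September 9.
February 24, 2018 lies within the daylight-saving period (19 February – 9 September), so Yalkir is on daylight time, UTC+10:15.
21:45 local − 10h15m = 11:30 UTC.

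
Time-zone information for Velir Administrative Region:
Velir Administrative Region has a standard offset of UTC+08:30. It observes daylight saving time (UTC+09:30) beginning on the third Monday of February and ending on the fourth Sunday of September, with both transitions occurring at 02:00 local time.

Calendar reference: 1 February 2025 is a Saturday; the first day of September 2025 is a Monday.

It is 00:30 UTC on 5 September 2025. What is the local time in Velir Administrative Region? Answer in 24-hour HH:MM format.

1 February 2025 is a Saturday, so the first Monday is February 3 and the third is February 17.
1 September 2025 is a Monday, so the first Sunday is September 7 and the fourth is September 28.
At the standard offset (UTC+08:30), 00:30 UTC + 8h30m = 09:00 Velir Administrative Region standard time.
The standard-time date in Velir Administrative Region, 5 September 2025, lies within the daylight-saving period (17 February – 28 September), so Velir Administrative Region is on daylight time, UTC+09:30.
00:30 UTC + 9h30m = 10:00 local.

10:00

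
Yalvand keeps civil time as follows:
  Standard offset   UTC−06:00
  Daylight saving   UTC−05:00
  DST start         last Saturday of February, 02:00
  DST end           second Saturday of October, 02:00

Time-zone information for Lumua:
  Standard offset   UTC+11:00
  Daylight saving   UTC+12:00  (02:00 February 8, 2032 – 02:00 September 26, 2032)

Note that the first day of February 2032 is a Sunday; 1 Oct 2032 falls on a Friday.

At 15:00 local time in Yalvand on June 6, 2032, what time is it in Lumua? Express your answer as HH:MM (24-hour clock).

1 February 2032 is a Sunday, so Saturdays fall on 7, 14, 21, 28; the last is February 28.
1 October 2032 is a Friday, so the first Saturday is October 2 and the second is October 9.
June 6, 2032 falls between 28 February and 9 October, so daylight saving is in effect and Yalvand is at UTC−05:00.
15:00 Yalvand + 5h = 20:00 UTC.
At the standard offset (UTC+11:00), 20:00 UTC + 11h = 07:00 Lumua standard time (rolling into the next day, 7 June 2032).
Daylight saving runs 8 February – 26 September; the standard-time date in Lumua, June 7, 2032, is inside that window, so Lumua is at UTC+12:00.
20:00 UTC + 12h = 08:00 Lumua (rolling into the next day, 7 June 2032).

08:00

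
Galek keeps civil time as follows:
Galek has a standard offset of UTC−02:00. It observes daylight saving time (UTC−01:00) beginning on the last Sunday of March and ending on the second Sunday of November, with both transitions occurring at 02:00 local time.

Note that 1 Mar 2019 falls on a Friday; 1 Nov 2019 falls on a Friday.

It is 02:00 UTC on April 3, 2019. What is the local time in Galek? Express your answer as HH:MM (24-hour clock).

1 March 2019 is a Friday, so Sundays fall on 3, 10, 17, 24, 31; the last is March 31.
1 November 2019 is a Friday, so the first Sunday is November 3 and the second is November 10.
At the standard offset (UTC−02:00), 02:00 UTC − 2h = 00:00 Galek standard time.
The standard-time date in Galek, April 3, 2019, lies within the daylight-saving period (31 March – 10 November), so Galek is on daylight time, UTC−01:00.
02:00 UTC − 1h = 01:00 local.

01:00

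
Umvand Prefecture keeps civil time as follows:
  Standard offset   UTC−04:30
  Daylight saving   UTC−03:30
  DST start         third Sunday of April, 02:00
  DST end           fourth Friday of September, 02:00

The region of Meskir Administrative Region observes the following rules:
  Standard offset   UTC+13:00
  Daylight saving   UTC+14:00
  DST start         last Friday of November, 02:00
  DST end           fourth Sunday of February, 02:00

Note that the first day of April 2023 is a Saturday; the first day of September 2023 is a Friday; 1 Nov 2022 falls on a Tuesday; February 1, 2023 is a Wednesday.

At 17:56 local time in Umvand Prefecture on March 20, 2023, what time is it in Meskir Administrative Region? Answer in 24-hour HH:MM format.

1 April 2023 is a Saturday, so the first Sunday is April 2 and the third is April 16.
1 September 2023 is a Friday, so the first Friday is September 1 and the fourth is September 22.
March 20, 2023 is outside the daylight-saving period (16 April – 22 September), so Umvand Prefecture is on standard time, UTC−04:30.
17:56 Umvand Prefecture + 4h30m = 22:26 UTC.
1 November 2022 is a Tuesday, so Fridays fall on 4, 11, 18, 25; the last is November 25.
1 February 2023 is a Wednesday, so the first Sunday is February 5 and the fourth is February 26.
At the standard offset (UTC+13:00), 22:26 UTC + 13h = 11:26 Meskir Administrative Region standard time (rolling into the next day, 21 March 2023).
The standard-time date in Meskir Administrative Region, March 21, 2023, does not fall between 25 November 2022 and 26 February 2023, so daylight saving is not in effect and Meskir Administrative Region is at UTC+13:00.
22:26 UTC + 13h = 11:26 Meskir Administrative Region (rolling into the next day, 21 March 2023).

11:26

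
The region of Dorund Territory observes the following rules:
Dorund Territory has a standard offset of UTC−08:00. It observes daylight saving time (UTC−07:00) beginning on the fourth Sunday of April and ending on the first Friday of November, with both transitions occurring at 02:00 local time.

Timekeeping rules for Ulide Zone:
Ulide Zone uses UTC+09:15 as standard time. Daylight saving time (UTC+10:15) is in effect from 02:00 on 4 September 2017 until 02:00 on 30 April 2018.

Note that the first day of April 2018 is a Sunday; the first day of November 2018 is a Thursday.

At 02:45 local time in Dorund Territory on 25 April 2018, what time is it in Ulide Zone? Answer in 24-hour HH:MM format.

20:00

1 April 2018 is a Sunday, so the first Sunday is April 1 and the fourth is April 22.
1 November 2018 is a Thursday, so the first Friday is November 2.
25 April 2018 falls between 22 April and 2 November, so daylight saving is in effect and Dorund Territory is at UTC−07:00.
02:45 Dorund Territory + 7h = 09:45 UTC.
At the standard offset (UTC+09:15), 09:45 UTC + 9h15m = 19:00 Ulide Zone standard time.
The standard-time date in Ulide Zone, 25 April 2018, lies within the daylight-saving period (4 September 2017 – 30 April 2018), so Ulide Zone is on daylight time, UTC+10:15.
09:45 UTC + 10h15m = 20:00 Ulide Zone.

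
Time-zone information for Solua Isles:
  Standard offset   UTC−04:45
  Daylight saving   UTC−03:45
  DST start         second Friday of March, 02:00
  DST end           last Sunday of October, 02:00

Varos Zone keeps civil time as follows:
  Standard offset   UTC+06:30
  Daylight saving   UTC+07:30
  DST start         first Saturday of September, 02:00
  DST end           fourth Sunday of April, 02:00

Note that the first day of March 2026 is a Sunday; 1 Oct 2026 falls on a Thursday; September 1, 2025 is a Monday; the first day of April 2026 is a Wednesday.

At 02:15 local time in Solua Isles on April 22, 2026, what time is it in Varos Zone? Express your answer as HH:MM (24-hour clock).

13:30

1 March 2026 is a Sunday, so the first Friday is March 6 and the second is March 13.
1 October 2026 is a Thursday, so Sundays fall on 4, 11, 18, 25; the last is October 25.
Daylight saving runs 13 March – 25 October; April 22, 2026 is inside that window, so Solua Isles is at UTC−03:45.
02:15 Solua Isles + 3h45m = 06:00 UTC.
1 September 2025 is a Monday, so the first Saturday is September 6.
1 April 2026 is a Wednesday, so the first Sunday is April 5 and the fourth is April 26.
At the standard offset (UTC+06:30), 06:00 UTC + 6h30m = 12:30 Varos Zone standard time.
Daylight saving runs 6 September 2025 – 26 April 2026; the standard-time date in Varos Zone, April 22, 2026, is inside that window, so Varos Zone is at UTC+07:30.
06:00 UTC + 7h30m = 13:30 Varos Zone.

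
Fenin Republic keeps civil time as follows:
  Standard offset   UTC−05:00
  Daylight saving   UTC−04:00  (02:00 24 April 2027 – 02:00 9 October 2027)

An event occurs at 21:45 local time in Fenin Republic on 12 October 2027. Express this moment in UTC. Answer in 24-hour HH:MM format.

12 October 2027 does not fall between 24 April and 9 October, so daylight saving is not in effect and Fenin Republic is at UTC−05:00.
21:45 local + 5h = 02:45 UTC (rolling into the next day, 13 October 2027).

02:45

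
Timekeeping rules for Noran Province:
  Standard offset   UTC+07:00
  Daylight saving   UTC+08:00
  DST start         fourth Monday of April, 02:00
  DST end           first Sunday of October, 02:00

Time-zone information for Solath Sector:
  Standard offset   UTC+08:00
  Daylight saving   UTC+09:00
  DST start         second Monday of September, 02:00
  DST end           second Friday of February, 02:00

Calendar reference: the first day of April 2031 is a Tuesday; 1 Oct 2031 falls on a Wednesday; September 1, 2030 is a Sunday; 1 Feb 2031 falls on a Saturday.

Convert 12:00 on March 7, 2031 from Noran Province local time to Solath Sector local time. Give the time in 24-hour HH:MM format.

13:00

1 April 2031 is a Tuesday, so the first Monday is April 7 and the fourth is April 28.
1 October 2031 is a Wednesday, so the first Sunday is October 5.
March 7, 2031 does not fall between 28 April and 5 October, so daylight saving is not in effect and Noran Province is at UTC+07:00.
12:00 Noran Province − 7h = 05:00 UTC.
1 September 2030 is a Sunday, so the first Monday is September 2 and the second is September 9.
1 February 2031 is a Saturday, so the first Friday is February 7 and the second is February 14.
At the standard offset (UTC+08:00), 05:00 UTC + 8h = 13:00 Solath Sector standard time.
The standard-time date in Solath Sector, March 7, 2031, is outside the daylight-saving period (9 September 2030 – 14 February 2031), so Solath Sector is on standard time, UTC+08:00.
05:00 UTC + 8h = 13:00 Solath Sector.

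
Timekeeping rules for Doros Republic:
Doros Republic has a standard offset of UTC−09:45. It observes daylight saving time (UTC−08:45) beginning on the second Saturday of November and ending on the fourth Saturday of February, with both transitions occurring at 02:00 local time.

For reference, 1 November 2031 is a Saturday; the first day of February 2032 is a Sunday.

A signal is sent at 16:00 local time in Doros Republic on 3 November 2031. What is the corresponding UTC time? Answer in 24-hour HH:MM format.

01:45

1 November 2031 is a Saturday, so the first Saturday is November 1 and the second is November 8.
1 February 2032 is a Sunday, so the first Saturday is February 7 and the fourth is February 28.
3 November 2031 does not fall between 8 November 2031 and 28 February 2032, so daylight saving is not in effect and Doros Republic is at UTC−09:45.
16:00 local + 9h45m = 01:45 UTC (rolling into the next day, 4 November 2031).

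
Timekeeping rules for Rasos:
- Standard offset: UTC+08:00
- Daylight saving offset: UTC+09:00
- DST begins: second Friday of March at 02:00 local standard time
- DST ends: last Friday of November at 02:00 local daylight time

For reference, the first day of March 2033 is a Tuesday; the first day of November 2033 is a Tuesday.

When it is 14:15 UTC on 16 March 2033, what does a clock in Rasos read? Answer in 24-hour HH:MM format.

1 March 2033 is a Tuesday, so the first Friday is March 4 and the second is March 11.
1 November 2033 is a Tuesday, so Fridays fall on 4, 11, 18, 25; the last is November 25.
At the standard offset (UTC+08:00), 14:15 UTC + 8h = 22:15 Rasos standard time.
The standard-time date in Rasos, 16 March 2033, lies within the daylight-saving period (11 March – 25 November), so Rasos is on daylight time, UTC+09:00.
14:15 UTC + 9h = 23:15 local.

23:15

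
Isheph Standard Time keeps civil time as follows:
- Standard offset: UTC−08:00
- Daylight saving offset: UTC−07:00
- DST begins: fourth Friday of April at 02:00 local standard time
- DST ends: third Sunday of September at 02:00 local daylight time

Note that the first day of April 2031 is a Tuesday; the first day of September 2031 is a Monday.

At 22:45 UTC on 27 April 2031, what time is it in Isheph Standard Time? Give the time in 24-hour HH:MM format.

1 April 2031 is a Tuesday, so the first Friday is April 4 and the fourth is April 25.
1 September 2031 is a Monday, so the first Sunday is September 7 and the third is September 21.
At the standard offset (UTC−08:00), 22:45 UTC − 8h = 14:45 Isheph Standard Time standard time.
Daylight saving runs 25 April – 21 September; the standard-time date in Isheph Standard Time, 27 April 2031, is inside that window, so Isheph Standard Time is at UTC−07:00.
22:45 UTC − 7h = 15:45 local.

15:45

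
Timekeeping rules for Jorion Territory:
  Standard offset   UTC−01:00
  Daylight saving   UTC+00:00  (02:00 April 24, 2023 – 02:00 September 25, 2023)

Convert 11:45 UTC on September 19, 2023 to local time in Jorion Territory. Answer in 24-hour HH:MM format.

At the standard offset (UTC−01:00), 11:45 UTC − 1h = 10:45 Jorion Territory standard time.
The standard-time date in Jorion Territory, September 19, 2023, lies within the daylight-saving period (24 April – 25 September), so Jorion Territory is on daylight time, UTC+00:00.
11:45 UTC + 0h = 11:45 local.

11:45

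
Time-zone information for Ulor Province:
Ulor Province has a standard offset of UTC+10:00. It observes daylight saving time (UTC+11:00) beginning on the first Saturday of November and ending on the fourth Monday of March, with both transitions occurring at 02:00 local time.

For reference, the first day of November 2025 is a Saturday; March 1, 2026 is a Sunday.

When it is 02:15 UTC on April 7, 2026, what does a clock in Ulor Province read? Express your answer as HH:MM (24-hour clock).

12:15

1 November 2025 is a Saturday, so the first Saturday is November 1.
1 March 2026 is a Sunday, so the first Monday is March 2 and the fourth is March 23.
At the standard offset (UTC+10:00), 02:15 UTC + 10h = 12:15 Ulor Province standard time.
Daylight saving runs 1 November 2025 – 23 March 2026; the standard-time date in Ulor Province, April 7, 2026, is outside that window, so Ulor Province is on standard time at UTC+10:00.
02:15 UTC + 10h = 12:15 local.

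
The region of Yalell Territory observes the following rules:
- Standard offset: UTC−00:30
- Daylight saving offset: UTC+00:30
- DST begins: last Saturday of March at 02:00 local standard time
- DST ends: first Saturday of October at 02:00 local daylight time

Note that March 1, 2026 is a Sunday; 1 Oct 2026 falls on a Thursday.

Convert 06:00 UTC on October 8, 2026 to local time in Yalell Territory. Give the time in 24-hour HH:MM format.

1 March 2026 is a Sunday, so Saturdays fall on 7, 14, 21, 28; the last is March 28.
1 October 2026 is a Thursday, so the first Saturday is October 3.
At the standard offset (UTC−00:30), 06:00 UTC − 0h30m = 05:30 Yalell Territory standard time.
The standard-time date in Yalell Territory, October 8, 2026, is outside the daylight-saving period (28 March – 3 October), so Yalell Territory is on standard time, UTC−00:30.
06:00 UTC − 0h30m = 05:30 local.

05:30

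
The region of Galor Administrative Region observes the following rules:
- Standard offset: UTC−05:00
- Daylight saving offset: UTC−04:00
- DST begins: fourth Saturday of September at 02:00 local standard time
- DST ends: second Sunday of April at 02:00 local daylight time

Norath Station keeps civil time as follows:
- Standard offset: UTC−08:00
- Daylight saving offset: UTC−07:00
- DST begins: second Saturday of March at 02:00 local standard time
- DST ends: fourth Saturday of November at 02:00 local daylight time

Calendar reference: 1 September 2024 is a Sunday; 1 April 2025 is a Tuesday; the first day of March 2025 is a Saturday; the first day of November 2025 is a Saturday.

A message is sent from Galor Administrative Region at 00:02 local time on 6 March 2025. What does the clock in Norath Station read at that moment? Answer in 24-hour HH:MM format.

1 September 2024 is a Sunday, so the first Saturday is September 7 and the fourth is September 28.
1 April 2025 is a Tuesday, so the first Sunday is April 6 and the second is April 13.
6 March 2025 lies within the daylight-saving period (28 September 2024 – 13 April 2025), so Galor Administrative Region is on daylight time, UTC−04:00.
00:02 Galor Administrative Region + 4h = 04:02 UTC.
1 March 2025 is a Saturday, so the first Saturday is March 1 and the second is March 8.
1 November 2025 is a Saturday, so the first Saturday is November 1 and the fourth is November 22.
At the standard offset (UTC−08:00), 04:02 UTC − 8h = 20:02 Norath Station standard time (rolling into the previous day, 5 March 2025).
Daylight saving runs 8 March – 22 November; the standard-time date in Norath Station, 5 March 2025, is outside that window, so Norath Station is on standard time at UTC−08:00.
04:02 UTC − 8h = 20:02 Norath Station (rolling into the previous day, 5 March 2025).

20:02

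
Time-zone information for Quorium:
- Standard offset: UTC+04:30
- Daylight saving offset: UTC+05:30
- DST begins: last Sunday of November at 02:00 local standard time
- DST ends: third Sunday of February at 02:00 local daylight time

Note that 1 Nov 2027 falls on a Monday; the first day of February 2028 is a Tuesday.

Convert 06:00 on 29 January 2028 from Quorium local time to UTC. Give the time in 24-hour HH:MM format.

00:30

1 November 2027 is a Monday, so Sundays fall on 7, 14, 21, 28; the last is November 28.
1 February 2028 is a Tuesday, so the first Sunday is February 6 and the third is February 20.
Daylight saving runs 28 November 2027 – 20 February 2028; 29 January 2028 is inside that window, so Quorium is at UTC+05:30.
06:00 local − 5h30m = 00:30 UTC.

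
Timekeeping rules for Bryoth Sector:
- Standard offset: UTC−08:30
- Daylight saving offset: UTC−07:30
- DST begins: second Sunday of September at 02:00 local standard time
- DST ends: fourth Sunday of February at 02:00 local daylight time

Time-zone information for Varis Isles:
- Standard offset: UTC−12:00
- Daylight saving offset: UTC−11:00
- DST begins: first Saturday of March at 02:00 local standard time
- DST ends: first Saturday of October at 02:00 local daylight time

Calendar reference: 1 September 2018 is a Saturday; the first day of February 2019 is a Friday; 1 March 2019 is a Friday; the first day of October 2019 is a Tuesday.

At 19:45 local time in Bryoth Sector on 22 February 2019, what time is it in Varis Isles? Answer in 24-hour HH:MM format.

1 September 2018 is a Saturday, so the first Sunday is September 2 and the second is September 9.
1 February 2019 is a Friday, so the first Sunday is February 3 and the fourth is February 24.
22 February 2019 falls between 9 September 2018 and 24 February 2019, so daylight saving is in effect and Bryoth Sector is at UTC−07:30.
19:45 Bryoth Sector + 7h30m = 03:15 UTC (rolling into the next day, 23 February 2019).
1 March 2019 is a Friday, so the first Saturday is March 2.
1 October 2019 is a Tuesday, so the first Saturday is October 5.
At the standard offset (UTC−12:00), 03:15 UTC − 12h = 15:15 Varis Isles standard time (rolling into the previous day, 22 February 2019).
The standard-time date in Varis Isles, 22 February 2019, is outside the daylight-saving period (2 March – 5 October), so Varis Isles is on standard time, UTC−12:00.
03:15 UTC − 12h = 15:15 Varis Isles (rolling into the previous day, 22 February 2019).

15:15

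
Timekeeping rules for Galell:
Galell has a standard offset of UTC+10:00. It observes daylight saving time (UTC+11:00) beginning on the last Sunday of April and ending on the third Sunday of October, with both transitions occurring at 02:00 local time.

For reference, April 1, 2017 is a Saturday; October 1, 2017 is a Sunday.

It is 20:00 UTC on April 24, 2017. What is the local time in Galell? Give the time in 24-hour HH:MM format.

1 April 2017 is a Saturday, so Sundays fall on 2, 9, 16, 23, 30; the last is April 30.
1 October 2017 is a Sunday, so the first Sunday is October 1 and the third is October 15.
At the standard offset (UTC+10:00), 20:00 UTC + 10h = 06:00 Galell standard time (rolling into the next day, 25 April 2017).
The standard-time date in Galell, April 25, 2017, is outside the daylight-saving period (30 April – 15 October), so Galell is on standard time, UTC+10:00.
20:00 UTC + 10h = 06:00 local (rolling into the next day, 25 April 2017).

06:00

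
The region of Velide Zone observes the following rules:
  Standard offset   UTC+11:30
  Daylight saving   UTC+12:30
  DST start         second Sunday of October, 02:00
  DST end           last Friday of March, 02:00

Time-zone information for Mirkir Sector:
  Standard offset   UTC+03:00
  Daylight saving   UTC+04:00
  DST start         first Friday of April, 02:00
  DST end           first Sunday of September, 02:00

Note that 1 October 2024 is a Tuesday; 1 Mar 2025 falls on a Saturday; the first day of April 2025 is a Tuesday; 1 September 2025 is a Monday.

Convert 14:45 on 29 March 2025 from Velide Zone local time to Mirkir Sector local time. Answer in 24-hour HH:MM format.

1 October 2024 is a Tuesday, so the first Sunday is October 6 and the second is October 13.
1 March 2025 is a Saturday, so Fridays fall on 7, 14, 21, 28; the last is March 28.
Daylight saving runs 13 October 2024 – 28 March 2025; 29 March 2025 is outside that window, so Velide Zone is on standard time at UTC+11:30.
14:45 Velide Zone − 11h30m = 03:15 UTC.
1 April 2025 is a Tuesday, so the first Friday is April 4.
1 September 2025 is a Monday, so the first Sunday is September 7.
At the standard offset (UTC+03:00), 03:15 UTC + 3h = 06:15 Mirkir Sector standard time.
The standard-time date in Mirkir Sector, 29 March 2025, does not fall between 4 April and 7 September, so daylight saving is not in effect and Mirkir Sector is at UTC+03:00.
03:15 UTC + 3h = 06:15 Mirkir Sector.

06:15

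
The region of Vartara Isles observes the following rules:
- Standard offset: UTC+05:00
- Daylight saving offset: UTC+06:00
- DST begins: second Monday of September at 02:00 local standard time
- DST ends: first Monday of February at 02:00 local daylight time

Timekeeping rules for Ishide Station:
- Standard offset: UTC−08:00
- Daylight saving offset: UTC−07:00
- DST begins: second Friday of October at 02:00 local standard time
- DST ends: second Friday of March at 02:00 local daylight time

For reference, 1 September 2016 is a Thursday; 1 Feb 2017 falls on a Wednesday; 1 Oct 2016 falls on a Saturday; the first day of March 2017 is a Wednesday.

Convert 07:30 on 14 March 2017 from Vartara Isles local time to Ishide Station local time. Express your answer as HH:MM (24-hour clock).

18:30

1 September 2016 is a Thursday, so the first Monday is September 5 and the second is September 12.
1 February 2017 is a Wednesday, so the first Monday is February 6.
Daylight saving runs 12 September 2016 – 6 February 2017; 14 March 2017 is outside that window, so Vartara Isles is on standard time at UTC+05:00.
07:30 Vartara Isles − 5h = 02:30 UTC.
1 October 2016 is a Saturday, so the first Friday is October 7 and the second is October 14.
1 March 2017 is a Wednesday, so the first Friday is March 3 and the second is March 10.
At the standard offset (UTC−08:00), 02:30 UTC − 8h = 18:30 Ishide Station standard time (rolling into the previous day, 13 March 2017).
The standard-time date in Ishide Station, 13 March 2017, is outside the daylight-saving period (14 October 2016 – 10 March 2017), so Ishide Station is on standard time, UTC−08:00.
02:30 UTC − 8h = 18:30 Ishide Station (rolling into the previous day, 13 March 2017).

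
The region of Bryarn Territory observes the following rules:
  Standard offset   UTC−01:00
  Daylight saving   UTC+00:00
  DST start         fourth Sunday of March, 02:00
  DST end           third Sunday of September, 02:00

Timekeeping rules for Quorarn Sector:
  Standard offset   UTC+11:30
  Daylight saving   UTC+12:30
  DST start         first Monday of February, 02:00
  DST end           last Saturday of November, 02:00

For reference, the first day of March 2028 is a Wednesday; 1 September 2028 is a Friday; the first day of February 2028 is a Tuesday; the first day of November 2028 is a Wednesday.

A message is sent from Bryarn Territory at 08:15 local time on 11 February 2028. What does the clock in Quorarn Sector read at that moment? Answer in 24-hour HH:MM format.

21:45

1 March 2028 is a Wednesday, so the first Sunday is March 5 and the fourth is March 26.
1 September 2028 is a Friday, so the first Sunday is September 3 and the third is September 17.
11 February 2028 is outside the daylight-saving period (26 March – 17 September), so Bryarn Territory is on standard time, UTC−01:00.
08:15 Bryarn Territory + 1h = 09:15 UTC.
1 February 2028 is a Tuesday, so the first Monday is February 7.
1 November 2028 is a Wednesday, so Saturdays fall on 4, 11, 18, 25; the last is November 25.
At the standard offset (UTC+11:30), 09:15 UTC + 11h30m = 20:45 Quorarn Sector standard time.
Daylight saving runs 7 February – 25 November; the standard-time date in Quorarn Sector, 11 February 2028, is inside that window, so Quorarn Sector is at UTC+12:30.
09:15 UTC + 12h30m = 21:45 Quorarn Sector.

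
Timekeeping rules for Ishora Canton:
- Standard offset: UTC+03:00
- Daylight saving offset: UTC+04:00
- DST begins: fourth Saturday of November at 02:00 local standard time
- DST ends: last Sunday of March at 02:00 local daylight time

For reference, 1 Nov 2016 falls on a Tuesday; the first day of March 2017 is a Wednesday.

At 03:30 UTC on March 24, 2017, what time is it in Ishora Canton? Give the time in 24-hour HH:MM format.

07:30

1 November 2016 is a Tuesday, so the first Saturday is November 5 and the fourth is November 26.
1 March 2017 is a Wednesday, so Sundays fall on 5, 12, 19, 26; the last is March 26.
At the standard offset (UTC+03:00), 03:30 UTC + 3h = 06:30 Ishora Canton standard time.
Daylight saving runs 26 November 2016 – 26 March 2017; the standard-time date in Ishora Canton, March 24, 2017, is inside that window, so Ishora Canton is at UTC+04:00.
03:30 UTC + 4h = 07:30 local.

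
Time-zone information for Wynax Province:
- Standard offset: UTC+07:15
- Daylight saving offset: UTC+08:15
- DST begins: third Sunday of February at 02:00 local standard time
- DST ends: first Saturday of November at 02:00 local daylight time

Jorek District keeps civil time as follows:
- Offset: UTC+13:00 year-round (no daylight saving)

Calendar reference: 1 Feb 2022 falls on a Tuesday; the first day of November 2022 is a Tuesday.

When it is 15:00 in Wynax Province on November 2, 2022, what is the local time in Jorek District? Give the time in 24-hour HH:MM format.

19:45

1 February 2022 is a Tuesday, so the first Sunday is February 6 and the third is February 20.
1 November 2022 is a Tuesday, so the first Saturday is November 5.
November 2, 2022 lies within the daylight-saving period (20 February – 5 November), so Wynax Province is on daylight time, UTC+08:15.
15:00 Wynax Province − 8h15m = 06:45 UTC.
Jorek District has no daylight saving, so its offset is UTC+13:00 year-round.
06:45 UTC + 13h = 19:45 Jorek District.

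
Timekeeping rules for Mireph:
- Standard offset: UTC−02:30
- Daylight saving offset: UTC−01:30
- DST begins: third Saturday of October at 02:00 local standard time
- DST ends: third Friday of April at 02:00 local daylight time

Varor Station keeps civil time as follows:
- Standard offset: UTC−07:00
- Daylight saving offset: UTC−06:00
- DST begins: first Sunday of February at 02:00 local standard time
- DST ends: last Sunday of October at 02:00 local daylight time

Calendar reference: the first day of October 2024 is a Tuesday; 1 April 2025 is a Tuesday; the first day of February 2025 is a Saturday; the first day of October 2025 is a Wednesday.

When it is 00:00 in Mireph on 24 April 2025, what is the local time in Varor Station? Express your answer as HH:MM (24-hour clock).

20:30

1 October 2024 is a Tuesday, so the first Saturday is October 5 and the third is October 19.
1 April 2025 is a Tuesday, so the first Friday is April 4 and the third is April 18.
24 April 2025 does not fall between 19 October 2024 and 18 April 2025, so daylight saving is not in effect and Mireph is at UTC−02:30.
00:00 Mireph + 2h30m = 02:30 UTC.
1 February 2025 is a Saturday, so the first Sunday is February 2.
1 October 2025 is a Wednesday, so Sundays fall on 5, 12, 19, 26; the last is October 26.
At the standard offset (UTC−07:00), 02:30 UTC − 7h = 19:30 Varor Station standard time (rolling into the previous day, 23 April 2025).
The standard-time date in Varor Station, 23 April 2025, falls between 2 February and 26 October, so daylight saving is in effect and Varor Station is at UTC−06:00.
02:30 UTC − 6h = 20:30 Varor Station (rolling into the previous day, 23 April 2025).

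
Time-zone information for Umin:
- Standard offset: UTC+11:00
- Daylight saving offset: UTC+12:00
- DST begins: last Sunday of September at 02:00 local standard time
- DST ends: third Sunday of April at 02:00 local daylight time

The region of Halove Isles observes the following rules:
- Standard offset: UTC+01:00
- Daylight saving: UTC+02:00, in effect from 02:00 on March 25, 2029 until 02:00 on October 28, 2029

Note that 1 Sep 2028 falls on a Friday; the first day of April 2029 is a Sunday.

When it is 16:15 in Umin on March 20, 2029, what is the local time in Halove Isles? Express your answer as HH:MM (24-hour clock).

05:15

1 September 2028 is a Friday, so Sundays fall on 3, 10, 17, 24; the last is September 24.
1 April 2029 is a Sunday, so the first Sunday is April 1 and the third is April 15.
March 20, 2029 falls between 24 September 2028 and 15 April 2029, so daylight saving is in effect and Umin is at UTC+12:00.
16:15 Umin − 12h = 04:15 UTC.
At the standard offset (UTC+01:00), 04:15 UTC + 1h = 05:15 Halove Isles standard time.
The standard-time date in Halove Isles, March 20, 2029, is outside the daylight-saving period (25 March – 28 October), so Halove Isles is on standard time, UTC+01:00.
04:15 UTC + 1h = 05:15 Halove Isles.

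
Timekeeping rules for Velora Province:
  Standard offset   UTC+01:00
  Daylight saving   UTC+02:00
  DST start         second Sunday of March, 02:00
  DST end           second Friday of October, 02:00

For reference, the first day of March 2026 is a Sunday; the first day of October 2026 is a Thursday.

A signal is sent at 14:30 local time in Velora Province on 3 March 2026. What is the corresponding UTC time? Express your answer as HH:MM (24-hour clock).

13:30

1 March 2026 is a Sunday, so the first Sunday is March 1 and the second is March 8.
1 October 2026 is a Thursday, so the first Friday is October 2 and the second is October 9.
Daylight saving runs 8 March – 9 October; 3 March 2026 is outside that window, so Velora Province is on standard time at UTC+01:00.
14:30 local − 1h = 13:30 UTC.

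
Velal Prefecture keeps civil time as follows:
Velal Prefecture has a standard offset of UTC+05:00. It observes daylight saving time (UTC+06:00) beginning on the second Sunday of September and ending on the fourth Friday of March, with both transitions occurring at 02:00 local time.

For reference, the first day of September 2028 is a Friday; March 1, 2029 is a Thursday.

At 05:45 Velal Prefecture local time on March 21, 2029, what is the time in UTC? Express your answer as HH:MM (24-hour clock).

1 September 2028 is a Friday, so the first Sunday is September 3 and the second is September 10.
1 March 2029 is a Thursday, so the first Friday is March 2 and the fourth is March 23.
Daylight saving runs 10 September 2028 – 23 March 2029; March 21, 2029 is inside that window, so Velal Prefecture is at UTC+06:00.
05:45 local − 6h = 23:45 UTC (rolling into the previous day, 20 March 2029).

23:45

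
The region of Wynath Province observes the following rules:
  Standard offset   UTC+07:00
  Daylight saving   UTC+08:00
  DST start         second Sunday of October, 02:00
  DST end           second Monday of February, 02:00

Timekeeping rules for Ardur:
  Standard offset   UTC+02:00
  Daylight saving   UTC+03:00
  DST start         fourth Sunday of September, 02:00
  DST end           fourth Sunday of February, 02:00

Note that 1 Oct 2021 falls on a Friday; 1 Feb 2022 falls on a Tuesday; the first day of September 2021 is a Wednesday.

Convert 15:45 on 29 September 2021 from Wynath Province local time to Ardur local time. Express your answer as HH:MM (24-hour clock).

11:45

1 October 2021 is a Friday, so the first Sunday is October 3 and the second is October 10.
1 February 2022 is a Tuesday, so the first Monday is February 7 and the second is February 14.
29 September 2021 is outside the daylight-saving period (10 October 2021 – 14 February 2022), so Wynath Province is on standard time, UTC+07:00.
15:45 Wynath Province − 7h = 08:45 UTC.
1 September 2021 is a Wednesday, so the first Sunday is September 5 and the fourth is September 26.
1 February 2022 is a Tuesday, so the first Sunday is February 6 and the fourth is February 27.
At the standard offset (UTC+02:00), 08:45 UTC + 2h = 10:45 Ardur standard time.
Daylight saving runs 26 September 2021 – 27 February 2022; the standard-time date in Ardur, 29 September 2021, is inside that window, so Ardur is at UTC+03:00.
08:45 UTC + 3h = 11:45 Ardur.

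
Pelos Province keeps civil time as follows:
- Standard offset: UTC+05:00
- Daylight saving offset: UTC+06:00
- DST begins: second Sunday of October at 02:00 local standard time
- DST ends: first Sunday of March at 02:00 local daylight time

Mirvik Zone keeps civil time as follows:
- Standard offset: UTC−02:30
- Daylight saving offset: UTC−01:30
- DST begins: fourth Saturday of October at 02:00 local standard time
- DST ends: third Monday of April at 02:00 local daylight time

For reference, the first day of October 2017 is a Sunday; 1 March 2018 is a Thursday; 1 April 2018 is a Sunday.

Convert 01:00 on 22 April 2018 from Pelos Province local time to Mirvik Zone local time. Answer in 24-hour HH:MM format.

1 October 2017 is a Sunday, so the first Sunday is October 1 and the second is October 8.
1 March 2018 is a Thursday, so the first Sunday is March 4.
22 April 2018 is outside the daylight-saving period (8 October 2017 – 4 March 2018), so Pelos Province is on standard time, UTC+05:00.
01:00 Pelos Province − 5h = 20:00 UTC (rolling into the previous day, 21 April 2018).
1 October 2017 is a Sunday, so the first Saturday is October 7 and the fourth is October 28.
1 April 2018 is a Sunday, so the first Monday is April 2 and the third is April 16.
At the standard offset (UTC−02:30), 20:00 UTC − 2h30m = 17:30 Mirvik Zone standard time.
Daylight saving runs 28 October 2017 – 16 April 2018; the standard-time date in Mirvik Zone, 21 April 2018, is outside that window, so Mirvik Zone is on standard time at UTC−02:30.
20:00 UTC − 2h30m = 17:30 Mirvik Zone.

17:30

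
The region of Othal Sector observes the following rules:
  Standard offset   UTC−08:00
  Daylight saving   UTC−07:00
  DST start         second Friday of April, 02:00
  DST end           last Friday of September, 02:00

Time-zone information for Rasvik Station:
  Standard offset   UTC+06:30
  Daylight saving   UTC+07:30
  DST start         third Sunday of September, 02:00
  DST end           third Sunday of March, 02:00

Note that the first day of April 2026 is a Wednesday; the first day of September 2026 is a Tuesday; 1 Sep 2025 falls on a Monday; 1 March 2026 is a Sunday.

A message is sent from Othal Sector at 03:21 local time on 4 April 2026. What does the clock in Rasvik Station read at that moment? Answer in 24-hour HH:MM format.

17:51

1 April 2026 is a Wednesday, so the first Friday is April 3 and the second is April 10.
1 September 2026 is a Tuesday, so Fridays fall on 4, 11, 18, 25; the last is September 25.
4 April 2026 does not fall between 10 April and 25 September, so daylight saving is not in effect and Othal Sector is at UTC−08:00.
03:21 Othal Sector + 8h = 11:21 UTC.
1 September 2025 is a Monday, so the first Sunday is September 7 and the third is September 21.
1 March 2026 is a Sunday, so the first Sunday is March 1 and the third is March 15.
At the standard offset (UTC+06:30), 11:21 UTC + 6h30m = 17:51 Rasvik Station standard time.
The standard-time date in Rasvik Station, 4 April 2026, is outside the daylight-saving period (21 September 2025 – 15 March 2026), so Rasvik Station is on standard time, UTC+06:30.
11:21 UTC + 6h30m = 17:51 Rasvik Station.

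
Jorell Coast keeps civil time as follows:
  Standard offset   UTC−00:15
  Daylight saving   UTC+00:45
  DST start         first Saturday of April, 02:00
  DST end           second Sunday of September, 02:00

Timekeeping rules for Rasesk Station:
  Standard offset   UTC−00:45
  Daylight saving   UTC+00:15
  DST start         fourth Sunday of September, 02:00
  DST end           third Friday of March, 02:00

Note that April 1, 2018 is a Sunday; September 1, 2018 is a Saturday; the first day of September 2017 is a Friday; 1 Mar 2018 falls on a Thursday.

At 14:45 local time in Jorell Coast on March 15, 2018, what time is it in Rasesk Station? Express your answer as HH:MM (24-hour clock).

1 April 2018 is a Sunday, so the first Saturday is April 7.
1 September 2018 is a Saturday, so the first Sunday is September 2 and the second is September 9.
March 15, 2018 does not fall between 7 April and 9 September, so daylight saving is not in effect and Jorell Coast is at UTC−00:15.
14:45 Jorell Coast + 0h15m = 15:00 UTC.
1 September 2017 is a Friday, so the first Sunday is September 3 and the fourth is September 24.
1 March 2018 is a Thursday, so the first Friday is March 2 and the third is March 16.
At the standard offset (UTC−00:45), 15:00 UTC − 0h45m = 14:15 Rasesk Station standard time.
Daylight saving runs 24 September 2017 – 16 March 2018; the standard-time date in Rasesk Station, March 15, 2018, is inside that window, so Rasesk Station is at UTC+00:15.
15:00 UTC + 0h15m = 15:15 Rasesk Station.

15:15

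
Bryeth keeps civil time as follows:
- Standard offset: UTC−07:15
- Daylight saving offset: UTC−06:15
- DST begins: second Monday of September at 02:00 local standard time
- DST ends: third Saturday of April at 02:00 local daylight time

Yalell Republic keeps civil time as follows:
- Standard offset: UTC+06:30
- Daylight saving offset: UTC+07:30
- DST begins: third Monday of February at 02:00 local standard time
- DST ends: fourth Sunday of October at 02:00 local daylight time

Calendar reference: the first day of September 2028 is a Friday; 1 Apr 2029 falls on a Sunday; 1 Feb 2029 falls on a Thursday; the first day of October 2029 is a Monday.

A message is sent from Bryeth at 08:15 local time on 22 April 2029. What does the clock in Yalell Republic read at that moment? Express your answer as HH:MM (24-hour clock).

1 September 2028 is a Friday, so the first Monday is September 4 and the second is September 11.
1 April 2029 is a Sunday, so the first Saturday is April 7 and the third is April 21.
22 April 2029 does not fall between 11 September 2028 and 21 April 2029, so daylight saving is not in effect and Bryeth is at UTC−07:15.
08:15 Bryeth + 7h15m = 15:30 UTC.
1 February 2029 is a Thursday, so the first Monday is February 5 and the third is February 19.
1 October 2029 is a Monday, so the first Sunday is October 7 and the fourth is October 28.
At the standard offset (UTC+06:30), 15:30 UTC + 6h30m = 22:00 Yalell Republic standard time.
The standard-time date in Yalell Republic, 22 April 2029, falls between 19 February and 28 October, so daylight saving is in effect and Yalell Republic is at UTC+07:30.
15:30 UTC + 7h30m = 23:00 Yalell Republic.

23:00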